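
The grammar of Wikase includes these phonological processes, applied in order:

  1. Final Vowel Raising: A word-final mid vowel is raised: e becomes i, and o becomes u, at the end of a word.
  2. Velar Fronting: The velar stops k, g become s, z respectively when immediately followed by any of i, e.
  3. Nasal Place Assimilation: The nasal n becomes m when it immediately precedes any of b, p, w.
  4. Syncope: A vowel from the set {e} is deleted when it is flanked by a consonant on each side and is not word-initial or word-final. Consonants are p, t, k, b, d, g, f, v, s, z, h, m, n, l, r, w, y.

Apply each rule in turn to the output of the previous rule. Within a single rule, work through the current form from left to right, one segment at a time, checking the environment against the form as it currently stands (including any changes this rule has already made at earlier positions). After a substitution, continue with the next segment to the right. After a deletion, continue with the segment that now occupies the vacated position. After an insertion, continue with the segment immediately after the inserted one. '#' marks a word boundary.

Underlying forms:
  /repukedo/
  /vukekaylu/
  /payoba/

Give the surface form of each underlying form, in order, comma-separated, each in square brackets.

/repukedo/:
  1 Final Vowel Raising: [repukedo] → [repukedu]
  2 Velar Fronting: [repukedu] → [repusedu]
  3 Nasal Place Assimilation: no change — [repusedu]
  4 Syncope: [repusedu] → [rpusdu]
/vukekaylu/:
  1 Final Vowel Raising: no change — [vukekaylu]
  2 Velar Fronting: [vukekaylu] → [vusekaylu]
  3 Nasal Place Assimilation: no change — [vusekaylu]
  4 Syncope: [vusekaylu] → [vuskaylu]
/payoba/:
  1 Final Vowel Raising: no change — [payoba]
  2 Velar Fronting: no change — [payoba]
  3 Nasal Place Assimilation: no change — [payoba]
  4 Syncope: no change — [payoba]

[rpusdu], [vuskaylu], [payoba]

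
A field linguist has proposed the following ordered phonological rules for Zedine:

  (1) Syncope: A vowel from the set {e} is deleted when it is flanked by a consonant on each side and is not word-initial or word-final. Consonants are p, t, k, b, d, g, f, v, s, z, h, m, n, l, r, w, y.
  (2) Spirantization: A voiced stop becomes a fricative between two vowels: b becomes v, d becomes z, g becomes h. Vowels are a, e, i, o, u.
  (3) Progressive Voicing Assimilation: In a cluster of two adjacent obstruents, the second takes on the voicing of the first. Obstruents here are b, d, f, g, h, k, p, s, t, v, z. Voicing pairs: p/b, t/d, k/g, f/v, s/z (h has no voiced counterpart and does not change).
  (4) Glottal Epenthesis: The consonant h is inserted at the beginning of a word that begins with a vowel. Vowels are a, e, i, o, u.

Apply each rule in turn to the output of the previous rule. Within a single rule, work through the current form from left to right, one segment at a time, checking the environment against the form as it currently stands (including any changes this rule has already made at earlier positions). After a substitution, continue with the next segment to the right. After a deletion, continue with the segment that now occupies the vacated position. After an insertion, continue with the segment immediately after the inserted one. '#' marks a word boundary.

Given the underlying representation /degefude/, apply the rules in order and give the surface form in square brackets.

[dgvuze]

(1) Syncope: [degefude] → [dgfude]
(2) Spirantization: [dgfude] → [dgfuze]
(3) Progressive Voicing Assimilation: [dgfuze] → [dgvuze]
(4) Glottal Epenthesis: no change — [dgvuze]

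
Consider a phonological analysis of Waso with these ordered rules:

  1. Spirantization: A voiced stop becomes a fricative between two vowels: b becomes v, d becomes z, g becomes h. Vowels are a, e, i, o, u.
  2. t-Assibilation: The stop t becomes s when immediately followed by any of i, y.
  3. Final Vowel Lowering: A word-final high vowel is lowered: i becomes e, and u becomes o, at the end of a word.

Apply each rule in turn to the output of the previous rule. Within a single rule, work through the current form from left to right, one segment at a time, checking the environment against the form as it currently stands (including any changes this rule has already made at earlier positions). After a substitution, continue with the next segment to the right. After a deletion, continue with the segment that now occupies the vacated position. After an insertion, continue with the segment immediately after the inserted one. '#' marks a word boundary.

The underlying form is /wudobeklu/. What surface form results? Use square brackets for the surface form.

1 Spirantization: [wudobeklu] → [wuzoveklu]
2 t-Assibilation: no change — [wuzoveklu]
3 Final Vowel Lowering: [wuzoveklu] → [wuzoveklo]

[wuzoveklo]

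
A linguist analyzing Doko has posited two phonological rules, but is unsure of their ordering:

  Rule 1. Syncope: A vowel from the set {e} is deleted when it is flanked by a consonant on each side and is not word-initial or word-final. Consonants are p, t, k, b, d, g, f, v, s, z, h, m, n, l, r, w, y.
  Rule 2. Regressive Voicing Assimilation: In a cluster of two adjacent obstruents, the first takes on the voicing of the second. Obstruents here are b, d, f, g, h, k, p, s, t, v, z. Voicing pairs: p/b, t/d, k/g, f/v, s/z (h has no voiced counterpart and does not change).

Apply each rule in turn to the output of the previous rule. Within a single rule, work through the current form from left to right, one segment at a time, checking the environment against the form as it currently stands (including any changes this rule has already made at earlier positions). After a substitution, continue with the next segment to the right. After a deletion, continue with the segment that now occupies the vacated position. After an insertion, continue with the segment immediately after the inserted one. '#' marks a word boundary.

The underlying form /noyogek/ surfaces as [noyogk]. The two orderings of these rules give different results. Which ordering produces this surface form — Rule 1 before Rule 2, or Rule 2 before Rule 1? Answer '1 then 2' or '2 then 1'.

Order 1 then 2:
  1 Syncope: [noyogek] → [noyogk]
  2 Regressive Voicing Assimilation: [noyogk] → [noyokk]
  result: [noyokk]
Order 2 then 1:
  2 Regressive Voicing Assimilation: no change — [noyogek]
  1 Syncope: [noyogek] → [noyogk]
  result: [noyogk]

2 then 1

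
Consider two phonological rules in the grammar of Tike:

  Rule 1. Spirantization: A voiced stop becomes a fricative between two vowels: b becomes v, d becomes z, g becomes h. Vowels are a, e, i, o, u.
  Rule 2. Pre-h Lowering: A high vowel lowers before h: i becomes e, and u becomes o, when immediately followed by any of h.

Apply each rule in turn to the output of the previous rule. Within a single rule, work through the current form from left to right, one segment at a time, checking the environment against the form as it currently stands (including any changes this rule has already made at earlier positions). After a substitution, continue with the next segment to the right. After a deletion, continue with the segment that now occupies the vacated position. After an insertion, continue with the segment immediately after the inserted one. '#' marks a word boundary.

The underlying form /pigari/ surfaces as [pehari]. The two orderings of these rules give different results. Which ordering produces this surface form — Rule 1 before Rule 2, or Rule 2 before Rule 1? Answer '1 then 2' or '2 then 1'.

Order 1 then 2:
  1 Spirantization: [pigari] → [pihari]
  2 Pre-h Lowering: [pihari] → [pehari]
  result: [pehari]
Order 2 then 1:
  2 Pre-h Lowering: no change — [pigari]
  1 Spirantization: [pigari] → [pihari]
  result: [pihari]

1 then 2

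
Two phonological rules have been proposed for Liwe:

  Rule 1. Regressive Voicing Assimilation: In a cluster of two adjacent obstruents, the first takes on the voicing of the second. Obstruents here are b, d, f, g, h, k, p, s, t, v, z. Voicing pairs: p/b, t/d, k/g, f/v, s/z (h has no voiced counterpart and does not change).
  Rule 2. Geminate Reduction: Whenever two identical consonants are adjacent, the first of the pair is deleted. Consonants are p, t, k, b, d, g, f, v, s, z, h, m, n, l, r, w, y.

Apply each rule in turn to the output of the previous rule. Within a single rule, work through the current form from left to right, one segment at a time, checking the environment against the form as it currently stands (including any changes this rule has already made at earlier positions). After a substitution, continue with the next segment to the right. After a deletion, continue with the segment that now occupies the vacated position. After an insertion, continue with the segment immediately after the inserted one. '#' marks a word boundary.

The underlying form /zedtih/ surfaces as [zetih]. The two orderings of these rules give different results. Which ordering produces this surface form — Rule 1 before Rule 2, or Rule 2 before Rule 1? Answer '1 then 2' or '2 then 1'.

1 then 2

Order 1 then 2:
  1 Regressive Voicing Assimilation: [zedtih] → [zettih]
  2 Geminate Reduction: [zettih] → [zetih]
  result: [zetih]
Order 2 then 1:
  2 Geminate Reduction: no change — [zedtih]
  1 Regressive Voicing Assimilation: [zedtih] → [zettih]
  result: [zettih]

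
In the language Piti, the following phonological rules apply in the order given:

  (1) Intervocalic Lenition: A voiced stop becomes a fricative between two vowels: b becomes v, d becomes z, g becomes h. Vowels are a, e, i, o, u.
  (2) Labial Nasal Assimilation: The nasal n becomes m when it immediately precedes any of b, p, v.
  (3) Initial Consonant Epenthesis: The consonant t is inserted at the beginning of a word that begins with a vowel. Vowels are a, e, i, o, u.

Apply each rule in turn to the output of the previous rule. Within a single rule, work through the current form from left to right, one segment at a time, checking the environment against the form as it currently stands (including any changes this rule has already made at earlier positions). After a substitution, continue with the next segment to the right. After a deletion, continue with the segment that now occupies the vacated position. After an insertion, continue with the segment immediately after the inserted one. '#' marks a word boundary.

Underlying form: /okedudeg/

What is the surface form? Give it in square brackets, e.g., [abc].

[tokezuzeg]

(1) Intervocalic Lenition: [okedudeg] → [okezuzeg]
(2) Labial Nasal Assimilation: no change — [okezuzeg]
(3) Initial Consonant Epenthesis: [okezuzeg] → [tokezuzeg]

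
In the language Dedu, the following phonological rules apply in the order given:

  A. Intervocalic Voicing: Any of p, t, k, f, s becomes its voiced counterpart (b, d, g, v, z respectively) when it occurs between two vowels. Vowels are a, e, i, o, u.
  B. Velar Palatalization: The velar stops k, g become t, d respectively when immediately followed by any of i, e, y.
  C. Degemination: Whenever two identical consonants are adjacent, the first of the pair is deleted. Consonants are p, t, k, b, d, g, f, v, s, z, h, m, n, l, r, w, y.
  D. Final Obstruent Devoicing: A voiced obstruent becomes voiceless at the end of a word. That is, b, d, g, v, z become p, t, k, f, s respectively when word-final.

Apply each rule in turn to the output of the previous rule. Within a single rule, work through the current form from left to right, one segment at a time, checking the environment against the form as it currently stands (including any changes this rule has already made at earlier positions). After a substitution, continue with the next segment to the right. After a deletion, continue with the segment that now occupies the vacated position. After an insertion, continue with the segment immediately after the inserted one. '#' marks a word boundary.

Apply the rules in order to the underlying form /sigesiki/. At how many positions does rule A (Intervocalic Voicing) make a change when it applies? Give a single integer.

A Intervocalic Voicing: [sigesiki] → [sigezigi]
B Velar Palatalization: [sigezigi] → [sidezidi]
C Degemination: no change — [sidezidi]
D Final Obstruent Devoicing: no change — [sidezidi]
Rule A changed 2 position(s).

2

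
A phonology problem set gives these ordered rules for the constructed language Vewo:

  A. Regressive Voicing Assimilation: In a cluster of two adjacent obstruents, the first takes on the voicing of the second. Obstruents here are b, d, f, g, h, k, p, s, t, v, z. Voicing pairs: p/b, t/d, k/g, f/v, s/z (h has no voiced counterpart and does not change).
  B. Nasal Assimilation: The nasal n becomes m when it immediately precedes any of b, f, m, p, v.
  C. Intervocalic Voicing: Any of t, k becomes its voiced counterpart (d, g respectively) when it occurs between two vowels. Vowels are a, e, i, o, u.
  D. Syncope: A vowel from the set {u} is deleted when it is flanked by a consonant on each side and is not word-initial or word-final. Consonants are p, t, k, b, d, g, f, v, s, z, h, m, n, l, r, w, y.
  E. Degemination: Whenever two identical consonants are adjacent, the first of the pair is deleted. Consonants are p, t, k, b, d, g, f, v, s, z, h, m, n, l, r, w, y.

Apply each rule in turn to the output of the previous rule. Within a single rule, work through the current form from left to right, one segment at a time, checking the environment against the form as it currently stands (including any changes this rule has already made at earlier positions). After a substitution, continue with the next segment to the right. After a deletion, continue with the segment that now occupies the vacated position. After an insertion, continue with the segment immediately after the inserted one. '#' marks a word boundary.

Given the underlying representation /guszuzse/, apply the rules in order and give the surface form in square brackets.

A Regressive Voicing Assimilation: [guszuzse] → [guzzusse]
B Nasal Assimilation: no change — [guzzusse]
C Intervocalic Voicing: no change — [guzzusse]
D Syncope: [guzzusse] → [gzzsse]
E Degemination: [gzzsse] → [gzse]

[gzse]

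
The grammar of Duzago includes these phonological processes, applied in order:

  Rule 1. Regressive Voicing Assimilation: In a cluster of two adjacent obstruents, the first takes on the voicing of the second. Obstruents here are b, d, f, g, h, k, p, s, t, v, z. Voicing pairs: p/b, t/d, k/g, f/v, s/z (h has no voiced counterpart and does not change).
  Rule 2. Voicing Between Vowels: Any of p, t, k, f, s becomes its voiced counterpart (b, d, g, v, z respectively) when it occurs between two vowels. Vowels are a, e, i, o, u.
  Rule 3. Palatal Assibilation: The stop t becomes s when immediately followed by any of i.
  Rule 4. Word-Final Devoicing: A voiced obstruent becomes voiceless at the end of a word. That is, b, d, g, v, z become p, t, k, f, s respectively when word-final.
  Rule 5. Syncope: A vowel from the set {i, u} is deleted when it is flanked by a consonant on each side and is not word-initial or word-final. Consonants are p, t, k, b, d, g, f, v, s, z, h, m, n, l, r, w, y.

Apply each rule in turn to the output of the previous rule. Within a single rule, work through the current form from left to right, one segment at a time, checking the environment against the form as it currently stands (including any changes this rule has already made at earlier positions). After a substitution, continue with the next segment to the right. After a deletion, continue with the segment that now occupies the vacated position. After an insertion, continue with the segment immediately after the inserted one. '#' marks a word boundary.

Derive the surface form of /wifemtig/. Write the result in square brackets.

[wvemsk]

Rule 1 Regressive Voicing Assimilation: no change — [wifemtig]
Rule 2 Voicing Between Vowels: [wifemtig] → [wivemtig]
Rule 3 Palatal Assibilation: [wivemtig] → [wivemsig]
Rule 4 Word-Final Devoicing: [wivemsig] → [wivemsik]
Rule 5 Syncope: [wivemsik] → [wvemsk]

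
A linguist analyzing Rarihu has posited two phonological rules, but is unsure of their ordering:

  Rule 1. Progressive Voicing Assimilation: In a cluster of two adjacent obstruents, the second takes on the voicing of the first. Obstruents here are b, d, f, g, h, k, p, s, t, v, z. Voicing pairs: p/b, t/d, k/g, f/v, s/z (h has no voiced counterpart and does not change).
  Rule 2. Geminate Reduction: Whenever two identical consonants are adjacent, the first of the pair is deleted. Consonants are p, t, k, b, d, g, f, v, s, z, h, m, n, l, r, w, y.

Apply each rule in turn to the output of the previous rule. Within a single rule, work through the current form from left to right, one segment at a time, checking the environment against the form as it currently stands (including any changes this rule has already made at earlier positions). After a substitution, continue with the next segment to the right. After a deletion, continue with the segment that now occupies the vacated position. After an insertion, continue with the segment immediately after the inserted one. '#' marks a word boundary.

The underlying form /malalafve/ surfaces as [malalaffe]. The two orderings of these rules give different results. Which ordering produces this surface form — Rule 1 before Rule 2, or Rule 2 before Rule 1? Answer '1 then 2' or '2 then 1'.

2 then 1

Order 1 then 2:
  1 Progressive Voicing Assimilation: [malalafve] → [malalaffe]
  2 Geminate Reduction: [malalaffe] → [malalafe]
  result: [malalafe]
Order 2 then 1:
  2 Geminate Reduction: no change — [malalafve]
  1 Progressive Voicing Assimilation: [malalafve] → [malalaffe]
  result: [malalaffe]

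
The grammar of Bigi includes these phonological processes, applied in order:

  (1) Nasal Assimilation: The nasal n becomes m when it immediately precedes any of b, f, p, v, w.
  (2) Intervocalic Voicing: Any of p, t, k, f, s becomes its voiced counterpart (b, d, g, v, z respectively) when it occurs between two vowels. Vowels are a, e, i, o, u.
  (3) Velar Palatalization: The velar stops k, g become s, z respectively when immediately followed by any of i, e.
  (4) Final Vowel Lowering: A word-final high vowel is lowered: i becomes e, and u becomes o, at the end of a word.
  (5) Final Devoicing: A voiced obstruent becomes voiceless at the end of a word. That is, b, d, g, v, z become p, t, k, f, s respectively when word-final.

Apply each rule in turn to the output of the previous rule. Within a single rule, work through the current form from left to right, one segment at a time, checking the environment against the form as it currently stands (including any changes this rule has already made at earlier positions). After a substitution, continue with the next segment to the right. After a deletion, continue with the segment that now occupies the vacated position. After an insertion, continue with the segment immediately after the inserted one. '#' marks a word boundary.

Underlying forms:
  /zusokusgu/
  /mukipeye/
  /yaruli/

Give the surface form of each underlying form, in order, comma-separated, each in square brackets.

[zuzogusgo], [muzibeye], [yarule]

/zusokusgu/:
  (1) Nasal Assimilation: no change — [zusokusgu]
  (2) Intervocalic Voicing: [zusokusgu] → [zuzogusgu]
  (3) Velar Palatalization: no change — [zuzogusgu]
  (4) Final Vowel Lowering: [zuzogusgu] → [zuzogusgo]
  (5) Final Devoicing: no change — [zuzogusgo]
/mukipeye/:
  (1) Nasal Assimilation: no change — [mukipeye]
  (2) Intervocalic Voicing: [mukipeye] → [mugibeye]
  (3) Velar Palatalization: [mugibeye] → [muzibeye]
  (4) Final Vowel Lowering: no change — [muzibeye]
  (5) Final Devoicing: no change — [muzibeye]
/yaruli/:
  (1) Nasal Assimilation: no change — [yaruli]
  (2) Intervocalic Voicing: no change — [yaruli]
  (3) Velar Palatalization: no change — [yaruli]
  (4) Final Vowel Lowering: [yaruli] → [yarule]
  (5) Final Devoicing: no change — [yarule]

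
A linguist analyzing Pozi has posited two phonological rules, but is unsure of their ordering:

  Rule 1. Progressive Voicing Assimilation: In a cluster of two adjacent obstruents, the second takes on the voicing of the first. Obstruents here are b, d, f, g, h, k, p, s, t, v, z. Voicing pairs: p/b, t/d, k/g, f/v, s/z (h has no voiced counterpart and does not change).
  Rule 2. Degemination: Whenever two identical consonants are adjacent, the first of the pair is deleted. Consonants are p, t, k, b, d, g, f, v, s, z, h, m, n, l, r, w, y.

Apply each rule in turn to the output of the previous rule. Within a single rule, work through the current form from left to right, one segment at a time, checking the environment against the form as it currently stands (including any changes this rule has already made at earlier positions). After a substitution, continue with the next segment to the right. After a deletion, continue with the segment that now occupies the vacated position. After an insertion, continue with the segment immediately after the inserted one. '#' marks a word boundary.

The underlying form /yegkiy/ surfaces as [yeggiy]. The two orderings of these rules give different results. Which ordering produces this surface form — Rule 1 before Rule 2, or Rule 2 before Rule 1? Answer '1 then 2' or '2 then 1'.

2 then 1

Order 1 then 2:
  1 Progressive Voicing Assimilation: [yegkiy] → [yeggiy]
  2 Degemination: [yeggiy] → [yegiy]
  result: [yegiy]
Order 2 then 1:
  2 Degemination: no change — [yegkiy]
  1 Progressive Voicing Assimilation: [yegkiy] → [yeggiy]
  result: [yeggiy]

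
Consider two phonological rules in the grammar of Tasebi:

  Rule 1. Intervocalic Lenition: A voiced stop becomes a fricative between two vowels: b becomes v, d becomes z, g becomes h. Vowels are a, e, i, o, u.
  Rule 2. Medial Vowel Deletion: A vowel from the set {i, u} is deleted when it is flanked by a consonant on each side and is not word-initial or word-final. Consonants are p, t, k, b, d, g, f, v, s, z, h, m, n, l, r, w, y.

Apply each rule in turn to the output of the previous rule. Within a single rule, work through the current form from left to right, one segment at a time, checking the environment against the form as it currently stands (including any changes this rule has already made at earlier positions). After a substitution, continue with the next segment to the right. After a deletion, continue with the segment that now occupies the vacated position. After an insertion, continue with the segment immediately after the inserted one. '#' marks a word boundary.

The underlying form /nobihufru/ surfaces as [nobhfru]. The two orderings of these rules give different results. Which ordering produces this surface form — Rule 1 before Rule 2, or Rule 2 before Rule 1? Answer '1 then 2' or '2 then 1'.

2 then 1

Order 1 then 2:
  1 Intervocalic Lenition: [nobihufru] → [novihufru]
  2 Medial Vowel Deletion: [novihufru] → [novhfru]
  result: [novhfru]
Order 2 then 1:
  2 Medial Vowel Deletion: [nobihufru] → [nobhfru]
  1 Intervocalic Lenition: no change — [nobhfru]
  result: [nobhfru]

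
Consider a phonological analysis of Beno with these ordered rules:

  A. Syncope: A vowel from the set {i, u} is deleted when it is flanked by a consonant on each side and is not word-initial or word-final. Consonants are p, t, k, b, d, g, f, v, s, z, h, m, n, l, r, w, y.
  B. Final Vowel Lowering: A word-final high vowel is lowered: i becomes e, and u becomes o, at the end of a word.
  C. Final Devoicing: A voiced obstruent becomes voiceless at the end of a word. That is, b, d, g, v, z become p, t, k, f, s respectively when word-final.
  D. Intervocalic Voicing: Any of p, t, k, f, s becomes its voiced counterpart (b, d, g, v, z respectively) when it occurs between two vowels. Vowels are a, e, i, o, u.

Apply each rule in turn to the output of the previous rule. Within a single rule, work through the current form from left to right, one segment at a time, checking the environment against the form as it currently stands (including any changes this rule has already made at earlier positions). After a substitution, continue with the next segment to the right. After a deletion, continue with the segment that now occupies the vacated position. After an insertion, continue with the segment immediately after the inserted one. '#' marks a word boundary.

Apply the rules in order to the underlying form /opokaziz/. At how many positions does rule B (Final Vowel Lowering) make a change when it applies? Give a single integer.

0

A Syncope: [opokaziz] → [opokazz]
B Final Vowel Lowering: no change — [opokazz]
C Final Devoicing: [opokazz] → [opokazs]
D Intervocalic Voicing: [opokazs] → [obogazs]
Rule B changed 0 position(s).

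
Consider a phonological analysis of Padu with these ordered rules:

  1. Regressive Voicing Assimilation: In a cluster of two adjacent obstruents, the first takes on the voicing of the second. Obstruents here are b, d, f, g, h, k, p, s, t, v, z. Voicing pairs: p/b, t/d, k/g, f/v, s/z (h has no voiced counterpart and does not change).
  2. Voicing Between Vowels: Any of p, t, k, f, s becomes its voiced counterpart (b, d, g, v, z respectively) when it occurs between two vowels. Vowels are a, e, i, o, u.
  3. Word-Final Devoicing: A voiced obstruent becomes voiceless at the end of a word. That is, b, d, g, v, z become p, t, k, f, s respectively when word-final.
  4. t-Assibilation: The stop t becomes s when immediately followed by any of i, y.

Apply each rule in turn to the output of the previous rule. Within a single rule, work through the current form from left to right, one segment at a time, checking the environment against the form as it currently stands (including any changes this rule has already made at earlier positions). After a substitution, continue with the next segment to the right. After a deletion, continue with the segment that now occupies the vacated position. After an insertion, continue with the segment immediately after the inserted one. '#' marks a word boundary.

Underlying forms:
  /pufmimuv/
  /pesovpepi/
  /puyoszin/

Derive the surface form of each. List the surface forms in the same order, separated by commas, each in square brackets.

[pufmimuf], [pezofpebi], [puyozzin]

/pufmimuv/:
  1 Regressive Voicing Assimilation: no change — [pufmimuv]
  2 Voicing Between Vowels: no change — [pufmimuv]
  3 Word-Final Devoicing: [pufmimuv] → [pufmimuf]
  4 t-Assibilation: no change — [pufmimuf]
/pesovpepi/:
  1 Regressive Voicing Assimilation: [pesovpepi] → [pesofpepi]
  2 Voicing Between Vowels: [pesofpepi] → [pezofpebi]
  3 Word-Final Devoicing: no change — [pezofpebi]
  4 t-Assibilation: no change — [pezofpebi]
/puyoszin/:
  1 Regressive Voicing Assimilation: [puyoszin] → [puyozzin]
  2 Voicing Between Vowels: no change — [puyozzin]
  3 Word-Final Devoicing: no change — [puyozzin]
  4 t-Assibilation: no change — [puyozzin]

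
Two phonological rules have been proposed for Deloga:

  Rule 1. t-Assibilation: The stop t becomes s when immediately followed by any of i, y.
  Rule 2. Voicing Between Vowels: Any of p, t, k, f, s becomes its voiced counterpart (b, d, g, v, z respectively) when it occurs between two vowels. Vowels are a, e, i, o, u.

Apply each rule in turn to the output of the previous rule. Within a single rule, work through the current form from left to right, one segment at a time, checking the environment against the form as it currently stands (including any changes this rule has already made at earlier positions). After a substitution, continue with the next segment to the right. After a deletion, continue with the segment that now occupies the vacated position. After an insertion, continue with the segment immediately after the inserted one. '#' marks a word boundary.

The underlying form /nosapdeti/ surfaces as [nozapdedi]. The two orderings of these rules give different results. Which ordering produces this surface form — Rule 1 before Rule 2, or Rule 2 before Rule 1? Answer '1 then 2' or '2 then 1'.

Order 1 then 2:
  1 t-Assibilation: [nosapdeti] → [nosapdesi]
  2 Voicing Between Vowels: [nosapdesi] → [nozapdezi]
  result: [nozapdezi]
Order 2 then 1:
  2 Voicing Between Vowels: [nosapdeti] → [nozapdedi]
  1 t-Assibilation: no change — [nozapdedi]
  result: [nozapdedi]

2 then 1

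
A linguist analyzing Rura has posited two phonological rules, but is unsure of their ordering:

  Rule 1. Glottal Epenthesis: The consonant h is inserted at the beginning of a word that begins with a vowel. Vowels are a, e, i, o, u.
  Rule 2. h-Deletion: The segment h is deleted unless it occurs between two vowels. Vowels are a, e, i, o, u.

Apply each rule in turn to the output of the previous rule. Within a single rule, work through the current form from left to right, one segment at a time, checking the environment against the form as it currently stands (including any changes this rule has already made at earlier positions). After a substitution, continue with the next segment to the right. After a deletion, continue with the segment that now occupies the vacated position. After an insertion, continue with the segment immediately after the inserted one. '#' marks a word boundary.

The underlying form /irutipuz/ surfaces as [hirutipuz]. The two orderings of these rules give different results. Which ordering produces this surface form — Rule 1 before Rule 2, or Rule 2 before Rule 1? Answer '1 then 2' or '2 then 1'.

2 then 1

Order 1 then 2:
  1 Glottal Epenthesis: [irutipuz] → [hirutipuz]
  2 h-Deletion: [hirutipuz] → [irutipuz]
  result: [irutipuz]
Order 2 then 1:
  2 h-Deletion: no change — [irutipuz]
  1 Glottal Epenthesis: [irutipuz] → [hirutipuz]
  result: [hirutipuz]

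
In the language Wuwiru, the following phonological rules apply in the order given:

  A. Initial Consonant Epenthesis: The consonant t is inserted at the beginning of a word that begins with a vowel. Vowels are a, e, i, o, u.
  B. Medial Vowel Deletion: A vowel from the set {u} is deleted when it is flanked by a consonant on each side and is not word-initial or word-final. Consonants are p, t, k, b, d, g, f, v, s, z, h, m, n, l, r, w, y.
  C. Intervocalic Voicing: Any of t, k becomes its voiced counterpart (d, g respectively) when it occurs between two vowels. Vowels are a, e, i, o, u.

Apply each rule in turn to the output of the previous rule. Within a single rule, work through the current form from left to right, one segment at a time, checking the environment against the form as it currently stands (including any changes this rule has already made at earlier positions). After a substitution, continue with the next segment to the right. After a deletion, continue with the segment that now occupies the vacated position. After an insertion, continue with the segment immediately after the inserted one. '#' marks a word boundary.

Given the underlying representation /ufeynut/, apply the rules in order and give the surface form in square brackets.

[tfeynt]

A Initial Consonant Epenthesis: [ufeynut] → [tufeynut]
B Medial Vowel Deletion: [tufeynut] → [tfeynt]
C Intervocalic Voicing: no change — [tfeynt]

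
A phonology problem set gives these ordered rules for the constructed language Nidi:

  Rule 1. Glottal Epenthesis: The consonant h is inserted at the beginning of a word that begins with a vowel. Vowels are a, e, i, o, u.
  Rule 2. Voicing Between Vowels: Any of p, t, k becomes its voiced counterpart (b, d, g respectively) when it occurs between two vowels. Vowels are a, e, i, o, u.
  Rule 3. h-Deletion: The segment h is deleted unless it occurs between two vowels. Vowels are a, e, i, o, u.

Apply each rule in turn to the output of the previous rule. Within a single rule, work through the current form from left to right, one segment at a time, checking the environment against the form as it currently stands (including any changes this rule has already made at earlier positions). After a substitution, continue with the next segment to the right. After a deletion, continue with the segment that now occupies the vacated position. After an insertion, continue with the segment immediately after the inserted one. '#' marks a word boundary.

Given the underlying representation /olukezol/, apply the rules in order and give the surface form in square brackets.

[olugezol]

Rule 1 Glottal Epenthesis: [olukezol] → [holukezol]
Rule 2 Voicing Between Vowels: [holukezol] → [holugezol]
Rule 3 h-Deletion: [holugezol] → [olugezol]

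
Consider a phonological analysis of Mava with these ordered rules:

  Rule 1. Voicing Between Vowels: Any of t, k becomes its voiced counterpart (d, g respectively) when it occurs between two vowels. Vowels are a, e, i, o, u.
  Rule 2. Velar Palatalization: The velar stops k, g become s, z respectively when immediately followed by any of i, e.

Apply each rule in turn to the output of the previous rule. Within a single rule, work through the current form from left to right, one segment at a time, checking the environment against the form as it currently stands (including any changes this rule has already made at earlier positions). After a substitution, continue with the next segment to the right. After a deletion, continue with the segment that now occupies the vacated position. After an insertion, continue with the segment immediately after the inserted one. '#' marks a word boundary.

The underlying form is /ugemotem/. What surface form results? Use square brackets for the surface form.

Rule 1 Voicing Between Vowels: [ugemotem] → [ugemodem]
Rule 2 Velar Palatalization: [ugemodem] → [uzemodem]

[uzemodem]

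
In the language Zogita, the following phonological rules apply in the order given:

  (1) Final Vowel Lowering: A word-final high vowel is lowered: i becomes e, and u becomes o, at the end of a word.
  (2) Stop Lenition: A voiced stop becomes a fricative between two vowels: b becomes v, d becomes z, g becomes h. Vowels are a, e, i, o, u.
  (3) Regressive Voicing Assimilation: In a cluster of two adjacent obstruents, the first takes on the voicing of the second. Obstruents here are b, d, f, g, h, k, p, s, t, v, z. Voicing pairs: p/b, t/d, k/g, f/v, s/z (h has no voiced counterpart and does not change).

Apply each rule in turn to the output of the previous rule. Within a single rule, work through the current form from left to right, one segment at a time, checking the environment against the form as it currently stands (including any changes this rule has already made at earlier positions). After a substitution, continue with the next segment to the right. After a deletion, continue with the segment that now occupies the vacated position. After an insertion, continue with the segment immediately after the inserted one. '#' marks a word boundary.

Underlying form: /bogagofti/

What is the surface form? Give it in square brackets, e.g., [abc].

[bohahofte]

(1) Final Vowel Lowering: [bogagofti] → [bogagofte]
(2) Stop Lenition: [bogagofte] → [bohahofte]
(3) Regressive Voicing Assimilation: no change — [bohahofte]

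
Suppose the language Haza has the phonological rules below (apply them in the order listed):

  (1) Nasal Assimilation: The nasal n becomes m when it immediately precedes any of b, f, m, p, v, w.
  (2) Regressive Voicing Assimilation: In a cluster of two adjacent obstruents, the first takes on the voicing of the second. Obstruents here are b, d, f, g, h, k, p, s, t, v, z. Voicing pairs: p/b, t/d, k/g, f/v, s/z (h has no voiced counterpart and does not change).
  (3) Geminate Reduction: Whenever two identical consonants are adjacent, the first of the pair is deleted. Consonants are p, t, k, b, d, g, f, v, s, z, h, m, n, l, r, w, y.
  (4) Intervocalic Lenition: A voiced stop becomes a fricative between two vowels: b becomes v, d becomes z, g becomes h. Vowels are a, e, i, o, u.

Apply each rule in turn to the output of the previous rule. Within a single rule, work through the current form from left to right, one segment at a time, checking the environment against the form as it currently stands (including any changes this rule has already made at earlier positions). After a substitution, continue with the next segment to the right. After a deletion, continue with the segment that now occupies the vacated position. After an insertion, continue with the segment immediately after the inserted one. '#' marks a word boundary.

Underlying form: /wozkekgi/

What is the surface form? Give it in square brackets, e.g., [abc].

[woskehi]

(1) Nasal Assimilation: no change — [wozkekgi]
(2) Regressive Voicing Assimilation: [wozkekgi] → [woskeggi]
(3) Geminate Reduction: [woskeggi] → [woskegi]
(4) Intervocalic Lenition: [woskegi] → [woskehi]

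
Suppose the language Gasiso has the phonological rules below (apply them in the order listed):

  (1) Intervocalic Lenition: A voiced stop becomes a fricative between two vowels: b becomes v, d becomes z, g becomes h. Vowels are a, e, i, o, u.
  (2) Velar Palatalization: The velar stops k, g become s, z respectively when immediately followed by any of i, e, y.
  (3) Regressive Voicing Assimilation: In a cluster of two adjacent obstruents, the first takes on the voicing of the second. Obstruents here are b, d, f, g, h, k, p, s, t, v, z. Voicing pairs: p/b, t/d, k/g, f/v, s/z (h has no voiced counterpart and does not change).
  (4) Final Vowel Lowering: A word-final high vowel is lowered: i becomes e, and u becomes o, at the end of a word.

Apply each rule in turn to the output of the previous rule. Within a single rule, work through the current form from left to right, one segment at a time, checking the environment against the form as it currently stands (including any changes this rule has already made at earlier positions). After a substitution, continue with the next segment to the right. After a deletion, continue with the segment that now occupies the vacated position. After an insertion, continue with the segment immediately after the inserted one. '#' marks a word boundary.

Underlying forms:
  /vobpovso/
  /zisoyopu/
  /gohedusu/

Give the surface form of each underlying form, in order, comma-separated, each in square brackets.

[voppofso], [zisoyopo], [gohezuso]

/vobpovso/:
  (1) Intervocalic Lenition: no change — [vobpovso]
  (2) Velar Palatalization: no change — [vobpovso]
  (3) Regressive Voicing Assimilation: [vobpovso] → [voppofso]
  (4) Final Vowel Lowering: no change — [voppofso]
/zisoyopu/:
  (1) Intervocalic Lenition: no change — [zisoyopu]
  (2) Velar Palatalization: no change — [zisoyopu]
  (3) Regressive Voicing Assimilation: no change — [zisoyopu]
  (4) Final Vowel Lowering: [zisoyopu] → [zisoyopo]
/gohedusu/:
  (1) Intervocalic Lenition: [gohedusu] → [gohezusu]
  (2) Velar Palatalization: no change — [gohezusu]
  (3) Regressive Voicing Assimilation: no change — [gohezusu]
  (4) Final Vowel Lowering: [gohezusu] → [gohezuso]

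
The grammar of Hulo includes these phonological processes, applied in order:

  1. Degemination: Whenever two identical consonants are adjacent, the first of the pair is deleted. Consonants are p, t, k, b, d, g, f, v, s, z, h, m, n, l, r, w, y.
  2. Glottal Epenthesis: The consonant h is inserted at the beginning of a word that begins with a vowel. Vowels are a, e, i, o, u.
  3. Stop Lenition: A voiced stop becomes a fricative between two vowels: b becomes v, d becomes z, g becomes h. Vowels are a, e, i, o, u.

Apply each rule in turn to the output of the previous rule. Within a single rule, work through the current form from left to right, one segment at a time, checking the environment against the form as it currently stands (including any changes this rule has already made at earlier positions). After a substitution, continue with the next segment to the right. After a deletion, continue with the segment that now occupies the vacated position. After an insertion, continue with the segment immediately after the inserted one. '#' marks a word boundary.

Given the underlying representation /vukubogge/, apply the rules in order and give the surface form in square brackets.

1 Degemination: [vukubogge] → [vukuboge]
2 Glottal Epenthesis: no change — [vukuboge]
3 Stop Lenition: [vukuboge] → [vukuvohe]

[vukuvohe]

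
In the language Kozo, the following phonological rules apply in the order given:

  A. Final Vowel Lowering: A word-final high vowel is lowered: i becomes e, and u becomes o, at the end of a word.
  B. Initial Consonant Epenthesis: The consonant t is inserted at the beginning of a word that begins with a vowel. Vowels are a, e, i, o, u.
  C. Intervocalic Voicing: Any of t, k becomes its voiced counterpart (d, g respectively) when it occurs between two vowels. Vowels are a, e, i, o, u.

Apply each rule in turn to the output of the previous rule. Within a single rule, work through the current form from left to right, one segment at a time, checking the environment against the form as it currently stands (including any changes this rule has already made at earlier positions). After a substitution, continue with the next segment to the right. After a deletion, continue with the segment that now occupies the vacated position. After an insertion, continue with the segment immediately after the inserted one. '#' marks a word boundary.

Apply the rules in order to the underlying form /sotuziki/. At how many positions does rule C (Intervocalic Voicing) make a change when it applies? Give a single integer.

2

A Final Vowel Lowering: [sotuziki] → [sotuzike]
B Initial Consonant Epenthesis: no change — [sotuzike]
C Intervocalic Voicing: [sotuzike] → [soduzige]
Rule C changed 2 position(s).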